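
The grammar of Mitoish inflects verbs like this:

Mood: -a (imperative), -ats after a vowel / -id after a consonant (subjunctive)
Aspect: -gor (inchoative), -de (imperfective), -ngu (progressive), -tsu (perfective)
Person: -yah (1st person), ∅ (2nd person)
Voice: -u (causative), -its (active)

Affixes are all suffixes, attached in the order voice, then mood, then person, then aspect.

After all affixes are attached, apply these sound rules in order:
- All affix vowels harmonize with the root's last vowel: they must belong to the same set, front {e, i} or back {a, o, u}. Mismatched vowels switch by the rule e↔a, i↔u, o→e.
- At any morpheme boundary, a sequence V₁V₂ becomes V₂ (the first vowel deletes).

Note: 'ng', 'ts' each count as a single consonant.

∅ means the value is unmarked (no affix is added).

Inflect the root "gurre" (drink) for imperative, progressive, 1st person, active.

Attach voice active -its → gurreits.
Attach mood imperative -a → gurreitsa.
Attach person 1st person -yah → gurreitsayah.
Attach aspect progressive -ngu → gurreitsayahngu.
Apply vowel harmony: gurreitsayahngu → gurreitseyehngi.
Apply vowel deletion: gurreitseyehngi → gurritseyehngi.

gurritseyehngi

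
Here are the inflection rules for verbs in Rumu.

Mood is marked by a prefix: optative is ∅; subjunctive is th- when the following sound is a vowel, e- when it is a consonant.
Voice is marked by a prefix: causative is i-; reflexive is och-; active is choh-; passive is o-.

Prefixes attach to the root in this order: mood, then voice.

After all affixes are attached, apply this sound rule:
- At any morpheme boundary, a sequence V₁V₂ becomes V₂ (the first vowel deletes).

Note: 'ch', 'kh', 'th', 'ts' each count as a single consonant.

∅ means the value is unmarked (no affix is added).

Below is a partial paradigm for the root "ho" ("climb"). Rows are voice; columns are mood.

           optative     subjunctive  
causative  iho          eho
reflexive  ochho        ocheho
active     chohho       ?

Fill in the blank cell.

Attach mood subjunctive e- (before consonant 'h') → eho.
Attach voice active choh- → choheho.
Vowel deletion: no change.

choheho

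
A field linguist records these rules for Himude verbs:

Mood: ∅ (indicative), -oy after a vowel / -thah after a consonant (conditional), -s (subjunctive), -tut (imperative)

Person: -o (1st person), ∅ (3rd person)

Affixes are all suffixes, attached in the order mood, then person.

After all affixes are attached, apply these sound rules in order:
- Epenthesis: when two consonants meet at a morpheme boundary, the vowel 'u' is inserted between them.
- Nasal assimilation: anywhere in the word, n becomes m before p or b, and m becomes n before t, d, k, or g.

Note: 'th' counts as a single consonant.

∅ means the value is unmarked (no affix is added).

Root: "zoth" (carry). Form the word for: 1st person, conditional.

Attach mood conditional -thah (after consonant 'th') → zoththah.
Attach person 1st person -o → zoththaho.
Apply epenthesis: zoththaho → zothuthaho.
Nasal assimilation: no change.

zothuthaho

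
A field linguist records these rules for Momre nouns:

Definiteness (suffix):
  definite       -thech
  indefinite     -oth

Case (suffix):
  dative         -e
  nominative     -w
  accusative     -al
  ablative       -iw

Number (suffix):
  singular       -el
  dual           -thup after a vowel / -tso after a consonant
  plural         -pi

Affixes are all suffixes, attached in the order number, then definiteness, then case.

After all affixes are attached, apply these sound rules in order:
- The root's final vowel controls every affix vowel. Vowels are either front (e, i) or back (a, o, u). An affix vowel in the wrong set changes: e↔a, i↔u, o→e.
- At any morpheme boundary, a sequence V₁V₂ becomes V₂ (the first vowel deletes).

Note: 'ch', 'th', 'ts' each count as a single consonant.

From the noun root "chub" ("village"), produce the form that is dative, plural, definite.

chubputhacha

Attach number plural -pi → chubpi.
Attach definiteness definite -thech → chubpithech.
Attach case dative -e → chubpitheche.
Apply vowel harmony: chubpitheche → chubputhacha.
Vowel deletion: no change.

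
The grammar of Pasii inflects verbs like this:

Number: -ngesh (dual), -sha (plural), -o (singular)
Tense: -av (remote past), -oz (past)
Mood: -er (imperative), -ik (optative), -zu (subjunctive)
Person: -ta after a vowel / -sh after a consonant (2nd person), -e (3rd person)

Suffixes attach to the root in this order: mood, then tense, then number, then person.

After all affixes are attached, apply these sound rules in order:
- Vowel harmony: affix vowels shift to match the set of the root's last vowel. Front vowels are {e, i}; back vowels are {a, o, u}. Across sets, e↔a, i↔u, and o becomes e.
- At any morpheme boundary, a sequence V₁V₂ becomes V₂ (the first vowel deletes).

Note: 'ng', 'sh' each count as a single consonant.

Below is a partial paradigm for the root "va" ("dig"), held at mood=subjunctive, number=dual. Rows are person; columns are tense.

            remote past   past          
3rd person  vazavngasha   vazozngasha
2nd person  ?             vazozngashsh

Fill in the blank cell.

Attach mood subjunctive -zu → vazu.
Attach tense remote past -av → vazuav.
Attach number dual -ngesh → vazuavngesh.
Attach person 2nd person -sh (after consonant 'sh') → vazuavngeshsh.
Apply vowel harmony: vazuavngeshsh → vazuavngashsh.
Apply vowel deletion: vazuavngashsh → vazavngashsh.

vazavngashsh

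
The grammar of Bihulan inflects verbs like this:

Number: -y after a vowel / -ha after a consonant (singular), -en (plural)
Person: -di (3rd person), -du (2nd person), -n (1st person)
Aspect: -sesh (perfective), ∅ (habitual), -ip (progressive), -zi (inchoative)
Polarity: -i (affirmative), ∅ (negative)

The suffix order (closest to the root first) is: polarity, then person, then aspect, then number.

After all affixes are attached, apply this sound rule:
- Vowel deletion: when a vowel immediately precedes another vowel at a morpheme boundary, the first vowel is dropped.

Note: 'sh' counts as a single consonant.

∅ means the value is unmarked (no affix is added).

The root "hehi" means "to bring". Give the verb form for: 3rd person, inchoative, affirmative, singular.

Attach polarity affirmative -i → hehii.
Attach person 3rd person -di → hehiidi.
Attach aspect inchoative -zi → hehiidizi.
Attach number singular -y (after vowel 'i') → hehiidiziy.
Apply vowel deletion: hehiidiziy → hehidiziy.

hehidiziy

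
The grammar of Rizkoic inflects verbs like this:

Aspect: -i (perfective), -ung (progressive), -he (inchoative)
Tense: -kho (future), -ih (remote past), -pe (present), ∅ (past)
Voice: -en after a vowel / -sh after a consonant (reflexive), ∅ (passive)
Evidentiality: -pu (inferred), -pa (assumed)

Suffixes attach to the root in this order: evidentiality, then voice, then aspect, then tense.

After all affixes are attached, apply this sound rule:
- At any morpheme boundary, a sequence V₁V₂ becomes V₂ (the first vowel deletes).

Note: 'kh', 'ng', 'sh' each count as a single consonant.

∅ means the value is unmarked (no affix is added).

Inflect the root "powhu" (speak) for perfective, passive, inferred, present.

Attach evidentiality inferred -pu → powhupu.
voice = passive: zero marking, form stays powhupu.
Attach aspect perfective -i → powhupui.
Attach tense present -pe → powhupuipe.
Apply vowel deletion: powhupuipe → powhupipe.

powhupipe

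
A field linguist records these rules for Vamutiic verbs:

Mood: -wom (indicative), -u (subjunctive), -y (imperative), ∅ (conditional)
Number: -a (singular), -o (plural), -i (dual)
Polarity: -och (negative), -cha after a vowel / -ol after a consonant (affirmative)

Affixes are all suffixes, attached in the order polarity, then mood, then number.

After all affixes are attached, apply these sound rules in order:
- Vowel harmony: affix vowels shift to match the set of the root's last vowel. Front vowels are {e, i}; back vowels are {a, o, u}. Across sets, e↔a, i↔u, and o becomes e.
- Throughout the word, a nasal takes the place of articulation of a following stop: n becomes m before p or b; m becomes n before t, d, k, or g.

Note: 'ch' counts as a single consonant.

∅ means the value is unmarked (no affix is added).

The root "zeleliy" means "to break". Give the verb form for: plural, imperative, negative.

zeleliyechye

Attach polarity negative -och → zeleliyoch.
Attach mood imperative -y → zeleliyochy.
Attach number plural -o → zeleliyochyo.
Apply vowel harmony: zeleliyochyo → zeleliyechye.
Nasal assimilation: no change.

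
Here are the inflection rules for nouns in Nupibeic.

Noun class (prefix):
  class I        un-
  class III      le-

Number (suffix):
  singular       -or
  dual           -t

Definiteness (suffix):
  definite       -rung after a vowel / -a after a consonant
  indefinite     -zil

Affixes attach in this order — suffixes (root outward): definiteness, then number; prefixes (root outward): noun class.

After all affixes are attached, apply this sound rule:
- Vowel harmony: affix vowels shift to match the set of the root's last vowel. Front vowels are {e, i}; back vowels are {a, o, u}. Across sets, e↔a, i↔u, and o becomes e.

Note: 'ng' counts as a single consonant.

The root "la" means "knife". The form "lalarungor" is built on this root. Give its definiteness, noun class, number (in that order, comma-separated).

Segment: le-la-rung-or.
definiteness: -rung/a → definite.
noun class: le- → class III.
number: -or → singular.

definite, class III, singular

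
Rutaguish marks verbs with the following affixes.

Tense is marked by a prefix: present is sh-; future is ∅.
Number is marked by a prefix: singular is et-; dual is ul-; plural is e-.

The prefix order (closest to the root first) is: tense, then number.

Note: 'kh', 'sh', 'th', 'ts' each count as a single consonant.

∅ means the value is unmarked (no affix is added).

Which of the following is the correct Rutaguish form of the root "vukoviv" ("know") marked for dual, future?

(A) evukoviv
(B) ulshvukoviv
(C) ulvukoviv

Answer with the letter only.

tense = future: zero marking, form stays vukoviv.
Attach number dual ul- → ulvukoviv.
So the correct form is ulvukoviv, option (C).
(A) evukoviv is wrong: it uses plural instead of dual for number.
(B) ulshvukoviv is wrong: it uses present instead of future for tense.

C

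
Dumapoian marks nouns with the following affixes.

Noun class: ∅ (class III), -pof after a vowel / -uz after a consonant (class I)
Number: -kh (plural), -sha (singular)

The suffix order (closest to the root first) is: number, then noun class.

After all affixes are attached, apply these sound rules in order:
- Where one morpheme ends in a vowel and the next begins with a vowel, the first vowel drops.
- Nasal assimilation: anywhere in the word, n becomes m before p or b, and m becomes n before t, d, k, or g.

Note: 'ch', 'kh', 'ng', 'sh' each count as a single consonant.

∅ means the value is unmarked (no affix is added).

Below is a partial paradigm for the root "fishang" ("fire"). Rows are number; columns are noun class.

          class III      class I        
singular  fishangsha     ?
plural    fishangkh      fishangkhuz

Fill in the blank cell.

Attach number singular -sha → fishangsha.
Attach noun class class I -pof (after vowel 'a') → fishangshapof.
Vowel deletion: no change.
Nasal assimilation: no change.

fishangshapof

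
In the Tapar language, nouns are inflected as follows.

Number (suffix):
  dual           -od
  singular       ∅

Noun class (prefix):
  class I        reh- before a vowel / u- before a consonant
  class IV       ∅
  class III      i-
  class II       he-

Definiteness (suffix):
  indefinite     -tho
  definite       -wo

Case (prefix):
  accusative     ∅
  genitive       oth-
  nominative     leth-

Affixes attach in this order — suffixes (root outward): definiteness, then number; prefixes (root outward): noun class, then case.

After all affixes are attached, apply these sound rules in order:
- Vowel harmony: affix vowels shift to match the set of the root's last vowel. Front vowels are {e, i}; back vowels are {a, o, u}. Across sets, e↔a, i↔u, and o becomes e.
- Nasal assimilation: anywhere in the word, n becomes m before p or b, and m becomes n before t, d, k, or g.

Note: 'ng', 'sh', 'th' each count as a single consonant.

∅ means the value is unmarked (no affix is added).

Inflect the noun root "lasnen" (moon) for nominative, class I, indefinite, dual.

lethilasnentheed

Attach definiteness indefinite -tho → lasnentho.
Attach noun class class I u- (before consonant 'l') → ulasnentho.
Attach number dual -od → ulasnenthood.
Attach case nominative leth- → lethulasnenthood.
Apply vowel harmony: lethulasnenthood → lethilasnentheed.
Nasal assimilation: no change.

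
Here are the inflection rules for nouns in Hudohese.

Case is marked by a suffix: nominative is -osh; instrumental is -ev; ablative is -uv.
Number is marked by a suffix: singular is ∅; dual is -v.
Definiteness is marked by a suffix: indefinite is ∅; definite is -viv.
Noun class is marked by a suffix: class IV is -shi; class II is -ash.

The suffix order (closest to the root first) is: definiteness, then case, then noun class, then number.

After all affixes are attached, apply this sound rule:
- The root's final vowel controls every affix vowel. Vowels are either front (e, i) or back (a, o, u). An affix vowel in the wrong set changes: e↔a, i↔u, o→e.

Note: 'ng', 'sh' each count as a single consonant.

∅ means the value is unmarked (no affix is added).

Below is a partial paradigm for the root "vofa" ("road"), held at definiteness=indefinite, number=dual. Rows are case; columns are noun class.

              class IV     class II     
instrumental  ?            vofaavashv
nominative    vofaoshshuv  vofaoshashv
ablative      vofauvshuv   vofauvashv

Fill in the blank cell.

definiteness = indefinite: zero marking, form stays vofa.
Attach case instrumental -ev → vofaev.
Attach noun class class IV -shi → vofaevshi.
Attach number dual -v → vofaevshiv.
Apply vowel harmony: vofaevshiv → vofaavshuv.

vofaavshuv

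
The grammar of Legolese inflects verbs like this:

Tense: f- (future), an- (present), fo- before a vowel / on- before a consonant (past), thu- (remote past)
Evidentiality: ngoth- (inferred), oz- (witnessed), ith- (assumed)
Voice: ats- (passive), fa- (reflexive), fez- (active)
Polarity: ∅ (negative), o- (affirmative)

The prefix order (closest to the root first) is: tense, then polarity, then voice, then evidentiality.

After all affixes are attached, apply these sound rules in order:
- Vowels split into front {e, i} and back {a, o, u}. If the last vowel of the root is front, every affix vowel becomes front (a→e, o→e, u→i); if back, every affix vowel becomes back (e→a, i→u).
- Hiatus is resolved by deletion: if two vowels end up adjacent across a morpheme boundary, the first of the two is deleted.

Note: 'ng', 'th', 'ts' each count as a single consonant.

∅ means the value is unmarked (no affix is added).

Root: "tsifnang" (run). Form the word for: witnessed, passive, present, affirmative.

Attach tense present an- → antsifnang.
Attach polarity affirmative o- → oantsifnang.
Attach voice passive ats- → atsoantsifnang.
Attach evidentiality witnessed oz- → ozatsoantsifnang.
Vowel harmony: no change.
Apply vowel deletion: ozatsoantsifnang → ozatsantsifnang.

ozatsantsifnang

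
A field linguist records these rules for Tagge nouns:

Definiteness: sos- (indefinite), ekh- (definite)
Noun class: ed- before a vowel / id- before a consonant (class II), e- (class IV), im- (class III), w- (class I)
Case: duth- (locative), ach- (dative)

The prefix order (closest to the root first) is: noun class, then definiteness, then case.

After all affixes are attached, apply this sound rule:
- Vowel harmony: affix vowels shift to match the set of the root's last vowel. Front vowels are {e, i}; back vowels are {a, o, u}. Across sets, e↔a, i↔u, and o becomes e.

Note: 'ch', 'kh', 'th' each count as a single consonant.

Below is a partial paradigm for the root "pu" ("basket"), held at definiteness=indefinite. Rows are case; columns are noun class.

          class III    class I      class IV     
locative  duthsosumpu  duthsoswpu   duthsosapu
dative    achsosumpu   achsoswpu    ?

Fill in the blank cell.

achsosapu

Attach noun class class IV e- → epu.
Attach definiteness indefinite sos- → sosepu.
Attach case dative ach- → achsosepu.
Apply vowel harmony: achsosepu → achsosapu.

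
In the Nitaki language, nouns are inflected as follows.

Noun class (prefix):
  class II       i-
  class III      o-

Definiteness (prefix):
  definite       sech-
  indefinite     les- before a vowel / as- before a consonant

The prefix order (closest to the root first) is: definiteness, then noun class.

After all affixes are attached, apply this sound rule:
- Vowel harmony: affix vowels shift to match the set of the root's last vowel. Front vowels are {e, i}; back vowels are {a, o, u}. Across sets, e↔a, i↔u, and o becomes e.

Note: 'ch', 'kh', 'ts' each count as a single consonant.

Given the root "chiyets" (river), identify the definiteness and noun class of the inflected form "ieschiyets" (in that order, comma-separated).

Segment: i-as-chiyets.
definiteness: les/as- → indefinite.
noun class: i- → class II.

indefinite, class II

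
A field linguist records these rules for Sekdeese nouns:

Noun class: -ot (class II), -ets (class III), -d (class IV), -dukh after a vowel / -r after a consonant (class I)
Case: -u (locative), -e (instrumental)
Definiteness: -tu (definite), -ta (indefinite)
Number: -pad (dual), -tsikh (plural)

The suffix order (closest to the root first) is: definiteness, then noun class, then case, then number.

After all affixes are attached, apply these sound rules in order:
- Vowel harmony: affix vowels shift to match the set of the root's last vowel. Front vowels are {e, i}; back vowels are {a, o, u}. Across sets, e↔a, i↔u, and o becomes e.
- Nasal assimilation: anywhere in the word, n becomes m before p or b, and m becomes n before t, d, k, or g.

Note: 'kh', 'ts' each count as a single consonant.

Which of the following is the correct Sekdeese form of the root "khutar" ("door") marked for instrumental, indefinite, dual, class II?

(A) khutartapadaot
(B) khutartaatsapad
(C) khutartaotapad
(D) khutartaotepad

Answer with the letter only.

Attach definiteness indefinite -ta → khutarta.
Attach noun class class II -ot → khutartaot.
Attach case instrumental -e → khutartaote.
Attach number dual -pad → khutartaotepad.
Apply vowel harmony: khutartaotepad → khutartaotapad.
Nasal assimilation: no change.
So the correct form is khutartaotapad, option (C).
(B) khutartaatsapad is wrong: it uses class III instead of class II for noun class.
(A) khutartapadaot is wrong: it has the affixes in the wrong order.
(D) khutartaotepad is wrong: it fails to apply the sound rule(s).

C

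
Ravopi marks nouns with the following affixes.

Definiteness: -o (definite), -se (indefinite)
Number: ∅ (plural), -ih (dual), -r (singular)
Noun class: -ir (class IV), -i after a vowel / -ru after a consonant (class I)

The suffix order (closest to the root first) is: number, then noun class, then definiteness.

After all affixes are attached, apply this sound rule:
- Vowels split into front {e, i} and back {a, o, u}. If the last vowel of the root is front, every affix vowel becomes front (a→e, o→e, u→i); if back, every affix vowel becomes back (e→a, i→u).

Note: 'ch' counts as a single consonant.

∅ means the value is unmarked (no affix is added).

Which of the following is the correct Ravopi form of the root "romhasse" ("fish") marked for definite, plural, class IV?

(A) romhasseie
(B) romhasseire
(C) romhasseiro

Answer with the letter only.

number = plural: zero marking, form stays romhasse.
Attach noun class class IV -ir → romhasseir.
Attach definiteness definite -o → romhasseiro.
Apply vowel harmony: romhasseiro → romhasseire.
So the correct form is romhasseire, option (B).
(C) romhasseiro is wrong: it fails to apply the sound rule(s).
(A) romhasseie is wrong: it uses class I instead of class IV for noun class.

B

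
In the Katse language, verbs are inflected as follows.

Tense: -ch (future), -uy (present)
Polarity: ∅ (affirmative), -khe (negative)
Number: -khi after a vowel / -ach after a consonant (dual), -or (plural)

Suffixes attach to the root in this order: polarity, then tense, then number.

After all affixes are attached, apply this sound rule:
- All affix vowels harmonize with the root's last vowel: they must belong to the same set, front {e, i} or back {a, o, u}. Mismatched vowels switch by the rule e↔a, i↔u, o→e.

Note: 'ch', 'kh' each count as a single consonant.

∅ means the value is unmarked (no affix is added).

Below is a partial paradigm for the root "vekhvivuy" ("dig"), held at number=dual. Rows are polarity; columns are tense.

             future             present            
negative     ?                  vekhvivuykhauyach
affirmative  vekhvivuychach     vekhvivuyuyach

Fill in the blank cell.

Attach polarity negative -khe → vekhvivuykhe.
Attach tense future -ch → vekhvivuykhech.
Attach number dual -ach (after consonant 'ch') → vekhvivuykhechach.
Apply vowel harmony: vekhvivuykhechach → vekhvivuykhachach.

vekhvivuykhachach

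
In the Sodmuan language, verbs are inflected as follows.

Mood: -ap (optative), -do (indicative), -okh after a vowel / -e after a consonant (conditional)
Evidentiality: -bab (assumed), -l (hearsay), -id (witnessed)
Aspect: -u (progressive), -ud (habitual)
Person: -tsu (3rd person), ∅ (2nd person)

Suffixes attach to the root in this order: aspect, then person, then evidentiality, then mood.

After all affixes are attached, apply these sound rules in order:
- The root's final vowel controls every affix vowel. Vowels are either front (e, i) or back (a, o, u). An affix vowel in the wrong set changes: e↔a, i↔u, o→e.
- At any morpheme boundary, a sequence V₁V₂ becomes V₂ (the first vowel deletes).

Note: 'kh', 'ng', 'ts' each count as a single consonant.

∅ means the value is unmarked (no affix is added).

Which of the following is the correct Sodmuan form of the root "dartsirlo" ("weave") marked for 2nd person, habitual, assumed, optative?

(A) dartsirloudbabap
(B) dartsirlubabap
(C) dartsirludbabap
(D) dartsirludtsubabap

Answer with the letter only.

Attach aspect habitual -ud → dartsirloud.
person = 2nd person: zero marking, form stays dartsirloud.
Attach evidentiality assumed -bab → dartsirloudbab.
Attach mood optative -ap → dartsirloudbabap.
Vowel harmony: no change.
Apply vowel deletion: dartsirloudbabap → dartsirludbabap.
So the correct form is dartsirludbabap, option (C).
(B) dartsirlubabap is wrong: it uses progressive instead of habitual for aspect.
(D) dartsirludtsubabap is wrong: it uses 3rd person instead of 2nd person for person.
(A) dartsirloudbabap is wrong: it fails to apply the sound rule(s).

C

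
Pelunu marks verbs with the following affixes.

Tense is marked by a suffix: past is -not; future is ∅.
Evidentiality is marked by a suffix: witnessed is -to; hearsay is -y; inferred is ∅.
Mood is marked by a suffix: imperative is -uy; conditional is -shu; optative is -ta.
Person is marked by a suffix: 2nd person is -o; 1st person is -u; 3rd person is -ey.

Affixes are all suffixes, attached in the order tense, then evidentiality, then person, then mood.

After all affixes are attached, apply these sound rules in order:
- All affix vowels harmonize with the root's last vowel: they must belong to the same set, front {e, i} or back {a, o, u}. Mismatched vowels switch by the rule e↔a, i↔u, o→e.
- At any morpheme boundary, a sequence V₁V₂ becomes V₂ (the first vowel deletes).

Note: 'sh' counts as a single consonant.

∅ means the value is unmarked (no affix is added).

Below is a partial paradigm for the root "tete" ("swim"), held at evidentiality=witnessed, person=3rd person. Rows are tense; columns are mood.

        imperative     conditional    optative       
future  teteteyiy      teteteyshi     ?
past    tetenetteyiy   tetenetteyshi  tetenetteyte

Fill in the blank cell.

tense = future: zero marking, form stays tete.
Attach evidentiality witnessed -to → teteto.
Attach person 3rd person -ey → tetetoey.
Attach mood optative -ta → tetetoeyta.
Apply vowel harmony: tetetoeyta → teteteeyte.
Apply vowel deletion: teteteeyte → teteteyte.

teteteyte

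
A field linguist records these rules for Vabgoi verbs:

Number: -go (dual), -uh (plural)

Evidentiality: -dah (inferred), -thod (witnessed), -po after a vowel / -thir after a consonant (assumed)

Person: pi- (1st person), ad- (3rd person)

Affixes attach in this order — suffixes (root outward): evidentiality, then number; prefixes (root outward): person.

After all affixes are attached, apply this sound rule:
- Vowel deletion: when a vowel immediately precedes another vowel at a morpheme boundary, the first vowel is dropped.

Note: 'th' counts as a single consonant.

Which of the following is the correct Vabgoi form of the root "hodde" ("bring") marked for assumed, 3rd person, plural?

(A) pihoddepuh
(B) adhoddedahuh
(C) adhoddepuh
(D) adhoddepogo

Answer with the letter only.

Attach evidentiality assumed -po (after vowel 'e') → hoddepo.
Attach number plural -uh → hoddepouh.
Attach person 3rd person ad- → adhoddepouh.
Apply vowel deletion: adhoddepouh → adhoddepuh.
So the correct form is adhoddepuh, option (C).
(D) adhoddepogo is wrong: it uses dual instead of plural for number.
(B) adhoddedahuh is wrong: it uses inferred instead of assumed for evidentiality.
(A) pihoddepuh is wrong: it uses 1st person instead of 3rd person for person.

C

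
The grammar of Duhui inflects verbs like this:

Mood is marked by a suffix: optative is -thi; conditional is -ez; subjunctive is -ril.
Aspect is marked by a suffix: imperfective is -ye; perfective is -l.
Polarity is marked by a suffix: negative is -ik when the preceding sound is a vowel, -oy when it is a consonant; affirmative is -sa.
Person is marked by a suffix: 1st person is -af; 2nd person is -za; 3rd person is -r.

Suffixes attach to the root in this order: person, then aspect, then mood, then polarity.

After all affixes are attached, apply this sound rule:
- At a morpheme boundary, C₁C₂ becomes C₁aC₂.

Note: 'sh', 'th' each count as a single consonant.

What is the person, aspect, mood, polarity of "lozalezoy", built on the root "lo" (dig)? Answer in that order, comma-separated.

Segment: lo-za-l-ez-oy.
person: -za → 2nd person.
aspect: -l → perfective.
mood: -ez → conditional.
polarity: -ik/oy → negative.

2nd person, perfective, conditional, negative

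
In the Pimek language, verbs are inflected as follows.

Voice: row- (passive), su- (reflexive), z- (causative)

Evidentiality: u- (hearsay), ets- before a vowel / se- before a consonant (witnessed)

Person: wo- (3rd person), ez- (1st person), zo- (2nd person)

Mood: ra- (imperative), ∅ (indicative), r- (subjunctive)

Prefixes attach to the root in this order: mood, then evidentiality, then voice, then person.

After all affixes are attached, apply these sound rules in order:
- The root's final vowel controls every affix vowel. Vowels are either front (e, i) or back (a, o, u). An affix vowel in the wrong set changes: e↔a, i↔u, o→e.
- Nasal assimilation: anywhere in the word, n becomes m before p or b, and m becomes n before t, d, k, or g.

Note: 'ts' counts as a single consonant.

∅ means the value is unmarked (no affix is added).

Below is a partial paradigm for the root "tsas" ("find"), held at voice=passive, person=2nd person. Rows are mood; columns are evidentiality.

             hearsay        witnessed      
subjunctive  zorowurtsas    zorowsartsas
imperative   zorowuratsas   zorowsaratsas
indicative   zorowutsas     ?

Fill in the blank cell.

zorowsatsas

mood = indicative: zero marking, form stays tsas.
Attach evidentiality witnessed se- (before consonant 'ts') → setsas.
Attach voice passive row- → rowsetsas.
Attach person 2nd person zo- → zorowsetsas.
Apply vowel harmony: zorowsetsas → zorowsatsas.
Nasal assimilation: no change.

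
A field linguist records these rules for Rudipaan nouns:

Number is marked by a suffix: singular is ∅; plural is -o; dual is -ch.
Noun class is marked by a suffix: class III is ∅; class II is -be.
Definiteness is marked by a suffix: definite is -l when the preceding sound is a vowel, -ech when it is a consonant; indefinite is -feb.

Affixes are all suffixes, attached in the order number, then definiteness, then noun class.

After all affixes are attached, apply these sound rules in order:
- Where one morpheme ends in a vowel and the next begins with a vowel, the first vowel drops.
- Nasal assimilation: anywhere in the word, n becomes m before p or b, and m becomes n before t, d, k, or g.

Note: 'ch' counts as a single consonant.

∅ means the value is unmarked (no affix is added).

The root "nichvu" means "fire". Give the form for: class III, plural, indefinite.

Attach number plural -o → nichvuo.
Attach definiteness indefinite -feb → nichvuofeb.
noun class = class III: zero marking, form stays nichvuofeb.
Apply vowel deletion: nichvuofeb → nichvofeb.
Nasal assimilation: no change.

nichvofeb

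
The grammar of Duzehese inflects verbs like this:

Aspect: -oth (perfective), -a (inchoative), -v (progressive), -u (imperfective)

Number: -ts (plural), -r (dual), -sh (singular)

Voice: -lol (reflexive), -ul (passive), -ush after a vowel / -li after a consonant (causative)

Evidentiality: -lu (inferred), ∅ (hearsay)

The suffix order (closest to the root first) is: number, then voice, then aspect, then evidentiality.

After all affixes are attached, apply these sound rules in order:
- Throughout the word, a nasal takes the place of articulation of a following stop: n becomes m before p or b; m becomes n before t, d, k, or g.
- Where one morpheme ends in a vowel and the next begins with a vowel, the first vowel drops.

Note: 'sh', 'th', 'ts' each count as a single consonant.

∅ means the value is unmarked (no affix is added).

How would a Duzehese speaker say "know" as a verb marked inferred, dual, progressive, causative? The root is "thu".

Attach number dual -r → thur.
Attach voice causative -li (after consonant 'r') → thurli.
Attach aspect progressive -v → thurliv.
Attach evidentiality inferred -lu → thurlivlu.
Nasal assimilation: no change.
Vowel deletion: no change.

thurlivlu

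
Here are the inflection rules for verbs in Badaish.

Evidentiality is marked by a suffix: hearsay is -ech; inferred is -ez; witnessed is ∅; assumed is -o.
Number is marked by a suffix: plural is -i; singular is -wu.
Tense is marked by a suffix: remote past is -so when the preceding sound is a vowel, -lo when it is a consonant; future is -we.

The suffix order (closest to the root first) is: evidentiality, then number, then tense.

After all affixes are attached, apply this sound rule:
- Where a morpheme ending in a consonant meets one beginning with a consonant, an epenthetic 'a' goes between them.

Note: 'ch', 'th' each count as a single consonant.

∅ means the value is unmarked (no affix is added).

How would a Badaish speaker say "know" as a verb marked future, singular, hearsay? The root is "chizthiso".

chizthisoechawuwe

Attach evidentiality hearsay -ech → chizthisoech.
Attach number singular -wu → chizthisoechwu.
Attach tense future -we → chizthisoechwuwe.
Apply epenthesis: chizthisoechwuwe → chizthisoechawuwe.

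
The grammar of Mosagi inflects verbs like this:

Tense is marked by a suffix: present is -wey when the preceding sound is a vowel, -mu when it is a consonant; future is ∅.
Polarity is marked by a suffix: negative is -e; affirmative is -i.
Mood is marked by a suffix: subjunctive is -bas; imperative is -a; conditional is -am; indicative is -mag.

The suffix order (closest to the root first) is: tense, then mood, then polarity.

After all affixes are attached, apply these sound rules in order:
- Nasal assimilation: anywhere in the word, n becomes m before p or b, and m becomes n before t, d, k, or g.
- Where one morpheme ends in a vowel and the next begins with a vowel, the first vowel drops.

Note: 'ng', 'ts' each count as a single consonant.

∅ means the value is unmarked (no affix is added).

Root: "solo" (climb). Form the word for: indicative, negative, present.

Attach tense present -wey (after vowel 'o') → solowey.
Attach mood indicative -mag → soloweymag.
Attach polarity negative -e → soloweymage.
Nasal assimilation: no change.
Vowel deletion: no change.

soloweymage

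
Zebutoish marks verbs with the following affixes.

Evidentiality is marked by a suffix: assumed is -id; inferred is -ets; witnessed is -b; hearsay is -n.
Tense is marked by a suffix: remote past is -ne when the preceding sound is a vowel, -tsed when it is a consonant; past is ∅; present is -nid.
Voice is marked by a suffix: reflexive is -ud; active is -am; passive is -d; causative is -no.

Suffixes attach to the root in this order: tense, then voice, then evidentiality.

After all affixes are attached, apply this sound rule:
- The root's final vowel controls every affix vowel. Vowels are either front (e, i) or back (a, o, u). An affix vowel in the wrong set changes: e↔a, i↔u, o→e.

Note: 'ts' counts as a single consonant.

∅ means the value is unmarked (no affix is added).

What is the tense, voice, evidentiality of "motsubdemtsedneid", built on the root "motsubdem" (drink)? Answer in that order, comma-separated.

remote past, causative, assumed

Segment: motsubdem-tsed-no-id.
tense: -ne/tsed → remote past.
voice: -no → causative.
evidentiality: -id → assumed.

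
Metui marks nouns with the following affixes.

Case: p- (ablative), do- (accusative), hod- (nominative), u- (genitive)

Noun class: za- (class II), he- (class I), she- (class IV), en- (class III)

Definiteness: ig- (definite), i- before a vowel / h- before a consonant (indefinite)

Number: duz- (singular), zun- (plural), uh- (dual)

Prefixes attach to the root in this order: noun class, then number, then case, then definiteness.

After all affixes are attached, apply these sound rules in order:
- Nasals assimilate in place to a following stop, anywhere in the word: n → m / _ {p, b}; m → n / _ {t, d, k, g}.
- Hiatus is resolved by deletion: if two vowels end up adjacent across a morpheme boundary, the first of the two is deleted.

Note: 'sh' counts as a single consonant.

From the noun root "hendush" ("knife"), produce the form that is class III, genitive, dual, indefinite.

Attach noun class class III en- → enhendush.
Attach number dual uh- → uhenhendush.
Attach case genitive u- → uuhenhendush.
Attach definiteness indefinite i- (before vowel 'u') → iuuhenhendush.
Nasal assimilation: no change.
Apply vowel deletion: iuuhenhendush → uhenhendush.

uhenhendush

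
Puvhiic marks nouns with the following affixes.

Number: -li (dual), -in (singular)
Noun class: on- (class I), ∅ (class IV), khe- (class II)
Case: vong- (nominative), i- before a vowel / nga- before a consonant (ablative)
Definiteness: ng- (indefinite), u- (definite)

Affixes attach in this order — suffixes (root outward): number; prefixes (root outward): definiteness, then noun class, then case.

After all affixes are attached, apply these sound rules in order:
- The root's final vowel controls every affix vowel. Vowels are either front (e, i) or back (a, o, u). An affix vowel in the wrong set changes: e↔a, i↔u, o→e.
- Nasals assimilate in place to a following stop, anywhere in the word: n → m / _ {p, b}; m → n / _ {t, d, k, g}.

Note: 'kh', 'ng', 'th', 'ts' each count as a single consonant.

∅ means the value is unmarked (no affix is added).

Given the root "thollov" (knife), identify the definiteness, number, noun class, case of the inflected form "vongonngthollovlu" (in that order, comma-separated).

indefinite, dual, class I, nominative

Segment: vong-on-ng-thollov-li.
definiteness: ng- → indefinite.
number: -li → dual.
noun class: on- → class I.
case: vong- → nominative.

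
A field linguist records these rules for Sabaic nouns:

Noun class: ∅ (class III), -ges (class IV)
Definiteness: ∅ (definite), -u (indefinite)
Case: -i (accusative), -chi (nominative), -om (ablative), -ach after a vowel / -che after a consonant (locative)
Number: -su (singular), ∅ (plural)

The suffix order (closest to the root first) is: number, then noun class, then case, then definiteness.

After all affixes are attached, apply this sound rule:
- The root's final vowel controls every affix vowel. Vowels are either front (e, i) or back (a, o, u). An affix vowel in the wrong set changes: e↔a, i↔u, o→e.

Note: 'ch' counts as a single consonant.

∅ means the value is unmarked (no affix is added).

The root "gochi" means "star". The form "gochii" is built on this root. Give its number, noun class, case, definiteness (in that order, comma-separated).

plural, class III, accusative, definite

Segment: gochi-i.
number: ∅ → plural.
noun class: ∅ → class III.
case: -i → accusative.
definiteness: ∅ → definite.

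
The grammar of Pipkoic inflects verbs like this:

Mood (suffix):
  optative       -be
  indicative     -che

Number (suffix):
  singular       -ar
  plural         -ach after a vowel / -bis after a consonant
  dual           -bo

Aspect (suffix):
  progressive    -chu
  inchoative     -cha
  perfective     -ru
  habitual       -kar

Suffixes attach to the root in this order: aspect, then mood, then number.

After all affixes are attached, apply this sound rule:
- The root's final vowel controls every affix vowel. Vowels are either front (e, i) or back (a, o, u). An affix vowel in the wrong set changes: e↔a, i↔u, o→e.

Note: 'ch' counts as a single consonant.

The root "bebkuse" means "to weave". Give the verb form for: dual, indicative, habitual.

Attach aspect habitual -kar → bebkusekar.
Attach mood indicative -che → bebkusekarche.
Attach number dual -bo → bebkusekarchebo.
Apply vowel harmony: bebkusekarchebo → bebkusekerchebe.

bebkusekerchebe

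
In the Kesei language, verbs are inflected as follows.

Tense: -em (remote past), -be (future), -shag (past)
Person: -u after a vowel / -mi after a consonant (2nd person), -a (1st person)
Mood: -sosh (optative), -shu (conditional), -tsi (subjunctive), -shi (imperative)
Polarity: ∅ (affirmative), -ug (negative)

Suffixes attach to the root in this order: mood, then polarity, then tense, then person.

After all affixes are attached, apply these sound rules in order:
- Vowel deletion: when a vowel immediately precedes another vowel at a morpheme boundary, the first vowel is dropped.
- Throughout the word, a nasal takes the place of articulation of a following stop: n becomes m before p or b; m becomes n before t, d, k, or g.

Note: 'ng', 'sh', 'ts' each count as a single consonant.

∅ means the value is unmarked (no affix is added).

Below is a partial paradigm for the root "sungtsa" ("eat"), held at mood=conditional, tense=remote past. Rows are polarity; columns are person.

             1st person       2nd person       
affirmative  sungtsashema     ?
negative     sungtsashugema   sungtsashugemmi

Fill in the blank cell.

Attach mood conditional -shu → sungtsashu.
polarity = affirmative: zero marking, form stays sungtsashu.
Attach tense remote past -em → sungtsashuem.
Attach person 2nd person -mi (after consonant 'm') → sungtsashuemmi.
Apply vowel deletion: sungtsashuemmi → sungtsashemmi.
Nasal assimilation: no change.

sungtsashemmi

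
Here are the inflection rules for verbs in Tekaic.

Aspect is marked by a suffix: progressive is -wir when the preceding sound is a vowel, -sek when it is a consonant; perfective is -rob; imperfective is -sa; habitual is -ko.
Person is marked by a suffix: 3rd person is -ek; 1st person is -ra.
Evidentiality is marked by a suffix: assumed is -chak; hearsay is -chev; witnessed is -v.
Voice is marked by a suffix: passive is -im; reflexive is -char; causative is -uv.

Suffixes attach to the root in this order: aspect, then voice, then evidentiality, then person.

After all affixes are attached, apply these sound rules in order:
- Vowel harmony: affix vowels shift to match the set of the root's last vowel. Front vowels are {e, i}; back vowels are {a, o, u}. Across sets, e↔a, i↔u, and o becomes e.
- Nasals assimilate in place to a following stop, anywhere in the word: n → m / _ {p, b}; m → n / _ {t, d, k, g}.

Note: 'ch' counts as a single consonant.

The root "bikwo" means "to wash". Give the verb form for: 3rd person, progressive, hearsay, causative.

Attach aspect progressive -wir (after vowel 'o') → bikwowir.
Attach voice causative -uv → bikwowiruv.
Attach evidentiality hearsay -chev → bikwowiruvchev.
Attach person 3rd person -ek → bikwowiruvchevek.
Apply vowel harmony: bikwowiruvchevek → bikwowuruvchavak.
Nasal assimilation: no change.

bikwowuruvchavak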